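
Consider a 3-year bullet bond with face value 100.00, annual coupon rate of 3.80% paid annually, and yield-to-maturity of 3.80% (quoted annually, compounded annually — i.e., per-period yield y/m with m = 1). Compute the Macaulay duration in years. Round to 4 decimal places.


Answer: Macaulay duration = 2.8915 years

Derivation:
Coupon per period c = face * coupon_rate / m = 3.800000
Periods per year m = 1; per-period yield y/m = 0.038000
Number of cashflows N = 3
Cashflows (t years, CF_t, discount factor 1/(1+y/m)^(m*t), PV):
  t = 1.0000: CF_t = 3.800000, DF = 0.963391, PV = 3.660886
  t = 2.0000: CF_t = 3.800000, DF = 0.928122, PV = 3.526865
  t = 3.0000: CF_t = 103.800000, DF = 0.894145, PV = 92.812248
Price P = sum_t PV_t = 100.000000
Macaulay numerator sum_t t * PV_t:
  t * PV_t at t = 1.0000: 3.660886
  t * PV_t at t = 2.0000: 7.053731
  t * PV_t at t = 3.0000: 278.436745
Macaulay duration D = (sum_t t * PV_t) / P = 289.151362 / 100.000000 = 2.891514


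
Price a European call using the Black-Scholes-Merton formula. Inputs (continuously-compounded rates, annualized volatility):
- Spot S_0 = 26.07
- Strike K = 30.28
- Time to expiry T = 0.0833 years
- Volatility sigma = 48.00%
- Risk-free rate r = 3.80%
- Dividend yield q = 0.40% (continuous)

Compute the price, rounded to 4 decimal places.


Answer: Price = 0.2879

Derivation:
d1 = (ln(S/K) + (r - q + 0.5*sigma^2) * T) / (sigma * sqrt(T)) = -0.99088681
d2 = d1 - sigma * sqrt(T) = -1.12942316
exp(-rT) = 0.99683960; exp(-qT) = 0.99966686
C = S_0 * exp(-qT) * N(d1) - K * exp(-rT) * N(d2)
N(d1) = 0.16087043; N(d2) = 0.12935968
C = 26.0700 * 0.99966686 * 0.16087043 - 30.2800 * 0.99683960 * 0.12935968 = 0.2879


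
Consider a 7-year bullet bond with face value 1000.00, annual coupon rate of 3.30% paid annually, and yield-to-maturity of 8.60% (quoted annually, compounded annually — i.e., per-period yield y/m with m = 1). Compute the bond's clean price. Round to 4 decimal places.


Answer: Price = 729.6353

Derivation:
Coupon per period c = face * coupon_rate / m = 33.000000
Periods per year m = 1; per-period yield y/m = 0.086000
Number of cashflows N = 7
Cashflows (t years, CF_t, discount factor 1/(1+y/m)^(m*t), PV):
  t = 1.0000: CF_t = 33.000000, DF = 0.920810, PV = 30.386740
  t = 2.0000: CF_t = 33.000000, DF = 0.847892, PV = 27.980424
  t = 3.0000: CF_t = 33.000000, DF = 0.780747, PV = 25.764663
  t = 4.0000: CF_t = 33.000000, DF = 0.718920, PV = 23.724367
  t = 5.0000: CF_t = 33.000000, DF = 0.661989, PV = 21.845642
  t = 6.0000: CF_t = 33.000000, DF = 0.609566, PV = 20.115693
  t = 7.0000: CF_t = 1033.000000, DF = 0.561295, PV = 579.817801
Price P = sum_t PV_t = 729.635330


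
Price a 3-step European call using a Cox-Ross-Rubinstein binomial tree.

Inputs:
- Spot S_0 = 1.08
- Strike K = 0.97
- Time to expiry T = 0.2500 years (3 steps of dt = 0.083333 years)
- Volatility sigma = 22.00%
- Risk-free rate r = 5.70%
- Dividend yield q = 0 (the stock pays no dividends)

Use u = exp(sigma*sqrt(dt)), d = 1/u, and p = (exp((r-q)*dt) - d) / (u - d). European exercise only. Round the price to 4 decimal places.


dt = T/N = 0.083333
u = exp(sigma*sqrt(dt)) = 1.065569; d = 1/u = 0.938466
p = (exp((r-q)*dt) - d) / (u - d) = 0.521589
Discount per step: exp(-r*dt) = 0.995261
Stock lattice S(k, i) with i counting down-moves:
  k=0: S(0,0) = 1.0800
  k=1: S(1,0) = 1.1508; S(1,1) = 1.0135
  k=2: S(2,0) = 1.2263; S(2,1) = 1.0800; S(2,2) = 0.9512
  k=3: S(3,0) = 1.3067; S(3,1) = 1.1508; S(3,2) = 1.0135; S(3,3) = 0.8926
Terminal payoffs V(N, i) = max(S_T - K, 0):
  V(3,0) = 0.336676; V(3,1) = 0.180814; V(3,2) = 0.043543; V(3,3) = 0.000000
Backward induction: V(k, i) = exp(-r*dt) * [p * V(k+1, i) + (1-p) * V(k+1, i+1)].
  V(2,0) = exp(-r*dt) * [p*0.336676 + (1-p)*0.180814] = 0.260868
  V(2,1) = exp(-r*dt) * [p*0.180814 + (1-p)*0.043543] = 0.114597
  V(2,2) = exp(-r*dt) * [p*0.043543 + (1-p)*0.000000] = 0.022604
  V(1,0) = exp(-r*dt) * [p*0.260868 + (1-p)*0.114597] = 0.189985
  V(1,1) = exp(-r*dt) * [p*0.114597 + (1-p)*0.022604] = 0.070252
  V(0,0) = exp(-r*dt) * [p*0.189985 + (1-p)*0.070252] = 0.132075

Answer: Price = V(0,0) = 0.1321


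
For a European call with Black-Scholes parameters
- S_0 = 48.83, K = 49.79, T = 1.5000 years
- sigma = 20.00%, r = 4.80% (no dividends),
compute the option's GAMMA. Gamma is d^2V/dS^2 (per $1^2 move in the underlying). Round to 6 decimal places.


d1 = 0.3369302430; d2 = 0.0919812687
phi(d1) = 0.3769285894; exp(-qT) = 1.0000000000; exp(-rT) = 0.9305308958
Gamma = exp(-qT) * phi(d1) / (S * sigma * sqrt(T)) = 1.0000000000 * 0.3769285894 / (48.8300 * 0.2000 * 1.2247448714) = 0.031514

Answer: Gamma = 0.031514


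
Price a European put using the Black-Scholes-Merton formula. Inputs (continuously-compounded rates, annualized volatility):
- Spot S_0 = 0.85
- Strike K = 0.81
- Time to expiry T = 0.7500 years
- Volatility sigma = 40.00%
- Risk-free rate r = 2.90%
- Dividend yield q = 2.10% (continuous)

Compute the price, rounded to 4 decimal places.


d1 = (ln(S/K) + (r - q + 0.5*sigma^2) * T) / (sigma * sqrt(T)) = 0.32967307
d2 = d1 - sigma * sqrt(T) = -0.01673709
exp(-rT) = 0.97848483; exp(-qT) = 0.98437338
P = K * exp(-rT) * N(-d2) - S_0 * exp(-qT) * N(-d1)
N(-d1) = 0.37082350; N(-d2) = 0.50667682
P = 0.8100 * 0.97848483 * 0.50667682 - 0.8500 * 0.98437338 * 0.37082350 = 0.0913

Answer: Price = 0.0913


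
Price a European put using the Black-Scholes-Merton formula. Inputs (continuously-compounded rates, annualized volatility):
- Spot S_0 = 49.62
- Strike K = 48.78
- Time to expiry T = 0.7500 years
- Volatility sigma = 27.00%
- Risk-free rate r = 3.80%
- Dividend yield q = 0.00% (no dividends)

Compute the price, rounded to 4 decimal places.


Answer: Price = 3.4951

Derivation:
d1 = (ln(S/K) + (r - q + 0.5*sigma^2) * T) / (sigma * sqrt(T)) = 0.31181655
d2 = d1 - sigma * sqrt(T) = 0.07798970
exp(-rT) = 0.97190229; exp(-qT) = 1.00000000
P = K * exp(-rT) * N(-d2) - S_0 * exp(-qT) * N(-d1)
N(-d1) = 0.37758997; N(-d2) = 0.46891813
P = 48.7800 * 0.97190229 * 0.46891813 - 49.6200 * 1.00000000 * 0.37758997 = 3.4951


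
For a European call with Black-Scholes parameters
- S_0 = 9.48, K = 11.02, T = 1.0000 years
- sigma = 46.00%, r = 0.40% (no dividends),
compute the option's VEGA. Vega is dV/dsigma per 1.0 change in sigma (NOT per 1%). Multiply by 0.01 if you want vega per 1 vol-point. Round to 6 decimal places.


d1 = -0.0885380162; d2 = -0.5485380162
phi(d1) = 0.3973816904; exp(-qT) = 1.0000000000; exp(-rT) = 0.9960079893
Vega = S * exp(-qT) * phi(d1) * sqrt(T) = 9.4800 * 1.0000000000 * 0.3973816904 * 1.0000000000 = 3.767178

Answer: Vega = 3.767178


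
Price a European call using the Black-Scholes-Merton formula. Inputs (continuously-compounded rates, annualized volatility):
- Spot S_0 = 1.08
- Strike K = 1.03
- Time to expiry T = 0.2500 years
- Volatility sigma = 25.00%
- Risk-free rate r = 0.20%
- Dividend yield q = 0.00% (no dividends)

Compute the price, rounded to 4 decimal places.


d1 = (ln(S/K) + (r - q + 0.5*sigma^2) * T) / (sigma * sqrt(T)) = 0.44571791
d2 = d1 - sigma * sqrt(T) = 0.32071791
exp(-rT) = 0.99950012; exp(-qT) = 1.00000000
C = S_0 * exp(-qT) * N(d1) - K * exp(-rT) * N(d2)
N(d1) = 0.67209949; N(d2) = 0.62578791
C = 1.0800 * 1.00000000 * 0.67209949 - 1.0300 * 0.99950012 * 0.62578791 = 0.0816

Answer: Price = 0.0816


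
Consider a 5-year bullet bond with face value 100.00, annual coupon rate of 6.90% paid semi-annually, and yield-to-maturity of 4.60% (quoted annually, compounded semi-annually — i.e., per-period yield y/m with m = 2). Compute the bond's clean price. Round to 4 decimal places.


Answer: Price = 110.1697

Derivation:
Coupon per period c = face * coupon_rate / m = 3.450000
Periods per year m = 2; per-period yield y/m = 0.023000
Number of cashflows N = 10
Cashflows (t years, CF_t, discount factor 1/(1+y/m)^(m*t), PV):
  t = 0.5000: CF_t = 3.450000, DF = 0.977517, PV = 3.372434
  t = 1.0000: CF_t = 3.450000, DF = 0.955540, PV = 3.296612
  t = 1.5000: CF_t = 3.450000, DF = 0.934056, PV = 3.222495
  t = 2.0000: CF_t = 3.450000, DF = 0.913056, PV = 3.150044
  t = 2.5000: CF_t = 3.450000, DF = 0.892528, PV = 3.079221
  t = 3.0000: CF_t = 3.450000, DF = 0.872461, PV = 3.009992
  t = 3.5000: CF_t = 3.450000, DF = 0.852846, PV = 2.942318
  t = 4.0000: CF_t = 3.450000, DF = 0.833671, PV = 2.876167
  t = 4.5000: CF_t = 3.450000, DF = 0.814928, PV = 2.811502
  t = 5.0000: CF_t = 103.450000, DF = 0.796606, PV = 82.408908
Price P = sum_t PV_t = 110.169692


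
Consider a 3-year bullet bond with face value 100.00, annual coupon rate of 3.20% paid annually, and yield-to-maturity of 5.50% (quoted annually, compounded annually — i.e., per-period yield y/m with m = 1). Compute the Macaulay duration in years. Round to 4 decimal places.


Coupon per period c = face * coupon_rate / m = 3.200000
Periods per year m = 1; per-period yield y/m = 0.055000
Number of cashflows N = 3
Cashflows (t years, CF_t, discount factor 1/(1+y/m)^(m*t), PV):
  t = 1.0000: CF_t = 3.200000, DF = 0.947867, PV = 3.033175
  t = 2.0000: CF_t = 3.200000, DF = 0.898452, PV = 2.875048
  t = 3.0000: CF_t = 103.200000, DF = 0.851614, PV = 87.886530
Price P = sum_t PV_t = 93.794753
Macaulay numerator sum_t t * PV_t:
  t * PV_t at t = 1.0000: 3.033175
  t * PV_t at t = 2.0000: 5.750095
  t * PV_t at t = 3.0000: 263.659590
Macaulay duration D = (sum_t t * PV_t) / P = 272.442861 / 93.794753 = 2.904671

Answer: Macaulay duration = 2.9047 years


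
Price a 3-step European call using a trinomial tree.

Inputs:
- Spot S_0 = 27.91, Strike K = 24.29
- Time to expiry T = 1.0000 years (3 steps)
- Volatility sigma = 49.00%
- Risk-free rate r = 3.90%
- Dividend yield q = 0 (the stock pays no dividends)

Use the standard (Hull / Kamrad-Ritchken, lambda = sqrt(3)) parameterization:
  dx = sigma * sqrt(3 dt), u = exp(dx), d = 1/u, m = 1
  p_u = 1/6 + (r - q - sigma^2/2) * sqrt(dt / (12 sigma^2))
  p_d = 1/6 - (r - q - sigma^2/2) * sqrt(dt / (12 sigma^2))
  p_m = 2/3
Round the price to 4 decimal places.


Answer: Price = V(0,0) = 7.5470

Derivation:
dt = T/N = 0.333333; dx = sigma*sqrt(3*dt) = 0.490000
u = exp(dx) = 1.632316; d = 1/u = 0.612626
p_u = 0.139099, p_m = 0.666667, p_d = 0.194235
Discount per step: exp(-r*dt) = 0.987084
Stock lattice S(k, j) with j the centered position index:
  k=0: S(0,+0) = 27.9100
  k=1: S(1,-1) = 17.0984; S(1,+0) = 27.9100; S(1,+1) = 45.5579
  k=2: S(2,-2) = 10.4749; S(2,-1) = 17.0984; S(2,+0) = 27.9100; S(2,+1) = 45.5579; S(2,+2) = 74.3650
  k=3: S(3,-3) = 6.4172; S(3,-2) = 10.4749; S(3,-1) = 17.0984; S(3,+0) = 27.9100; S(3,+1) = 45.5579; S(3,+2) = 74.3650; S(3,+3) = 121.3872
Terminal payoffs V(N, j) = max(S_T - K, 0):
  V(3,-3) = 0.000000; V(3,-2) = 0.000000; V(3,-1) = 0.000000; V(3,+0) = 3.620000; V(3,+1) = 21.267946; V(3,+2) = 50.074974; V(3,+3) = 97.097153
Backward induction: V(k, j) = exp(-r*dt) * [p_u * V(k+1, j+1) + p_m * V(k+1, j) + p_d * V(k+1, j-1)]
  V(2,-2) = exp(-r*dt) * [p_u*0.000000 + p_m*0.000000 + p_d*0.000000] = 0.000000
  V(2,-1) = exp(-r*dt) * [p_u*3.620000 + p_m*0.000000 + p_d*0.000000] = 0.497033
  V(2,+0) = exp(-r*dt) * [p_u*21.267946 + p_m*3.620000 + p_d*0.000000] = 5.302296
  V(2,+1) = exp(-r*dt) * [p_u*50.074974 + p_m*21.267946 + p_d*3.620000] = 21.564946
  V(2,+2) = exp(-r*dt) * [p_u*97.097153 + p_m*50.074974 + p_d*21.267946] = 50.361398
  V(1,-1) = exp(-r*dt) * [p_u*5.302296 + p_m*0.497033 + p_d*0.000000] = 1.055092
  V(1,+0) = exp(-r*dt) * [p_u*21.564946 + p_m*5.302296 + p_d*0.497033] = 6.545414
  V(1,+1) = exp(-r*dt) * [p_u*50.361398 + p_m*21.564946 + p_d*5.302296] = 22.122256
  V(0,+0) = exp(-r*dt) * [p_u*22.122256 + p_m*6.545414 + p_d*1.055092] = 7.546969


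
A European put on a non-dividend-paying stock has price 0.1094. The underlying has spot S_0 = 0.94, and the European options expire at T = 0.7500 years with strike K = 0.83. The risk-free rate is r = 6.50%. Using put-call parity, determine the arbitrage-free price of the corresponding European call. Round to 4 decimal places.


Answer: Call price = 0.2589

Derivation:
Put-call parity: C - P = S_0 * exp(-qT) - K * exp(-rT).
S_0 * exp(-qT) = 0.9400 * 1.00000000 = 0.94000000
K * exp(-rT) = 0.8300 * 0.95241920 = 0.79050794
C = P + S*exp(-qT) - K*exp(-rT)
C = 0.1094 + 0.94000000 - 0.79050794 = 0.2589


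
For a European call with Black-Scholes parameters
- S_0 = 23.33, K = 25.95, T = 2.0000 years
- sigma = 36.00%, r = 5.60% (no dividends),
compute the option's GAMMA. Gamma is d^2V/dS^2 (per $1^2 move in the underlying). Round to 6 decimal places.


Answer: Gamma = 0.032424

Derivation:
d1 = 0.2654959619; d2 = -0.2436209206
phi(d1) = 0.3851268239; exp(-qT) = 1.0000000000; exp(-rT) = 0.8940442575
Gamma = exp(-qT) * phi(d1) / (S * sigma * sqrt(T)) = 1.0000000000 * 0.3851268239 / (23.3300 * 0.3600 * 1.4142135624) = 0.032424


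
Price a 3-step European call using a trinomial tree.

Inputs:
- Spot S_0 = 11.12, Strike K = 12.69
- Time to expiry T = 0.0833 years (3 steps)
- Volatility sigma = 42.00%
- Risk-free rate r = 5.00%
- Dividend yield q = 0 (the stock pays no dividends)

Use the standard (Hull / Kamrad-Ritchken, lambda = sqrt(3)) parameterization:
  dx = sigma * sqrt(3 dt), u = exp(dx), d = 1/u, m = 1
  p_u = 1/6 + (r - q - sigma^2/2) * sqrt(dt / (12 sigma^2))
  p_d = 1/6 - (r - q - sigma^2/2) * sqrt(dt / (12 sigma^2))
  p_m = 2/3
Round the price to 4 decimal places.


Answer: Price = V(0,0) = 0.0918

Derivation:
dt = T/N = 0.027767; dx = sigma*sqrt(3*dt) = 0.121219
u = exp(dx) = 1.128872; d = 1/u = 0.885840
p_u = 0.162292, p_m = 0.666667, p_d = 0.171042
Discount per step: exp(-r*dt) = 0.998613
Stock lattice S(k, j) with j the centered position index:
  k=0: S(0,+0) = 11.1200
  k=1: S(1,-1) = 9.8505; S(1,+0) = 11.1200; S(1,+1) = 12.5531
  k=2: S(2,-2) = 8.7260; S(2,-1) = 9.8505; S(2,+0) = 11.1200; S(2,+1) = 12.5531; S(2,+2) = 14.1708
  k=3: S(3,-3) = 7.7298; S(3,-2) = 8.7260; S(3,-1) = 9.8505; S(3,+0) = 11.1200; S(3,+1) = 12.5531; S(3,+2) = 14.1708; S(3,+3) = 15.9970
Terminal payoffs V(N, j) = max(S_T - K, 0):
  V(3,-3) = 0.000000; V(3,-2) = 0.000000; V(3,-1) = 0.000000; V(3,+0) = 0.000000; V(3,+1) = 0.000000; V(3,+2) = 1.480806; V(3,+3) = 3.307032
Backward induction: V(k, j) = exp(-r*dt) * [p_u * V(k+1, j+1) + p_m * V(k+1, j) + p_d * V(k+1, j-1)]
  V(2,-2) = exp(-r*dt) * [p_u*0.000000 + p_m*0.000000 + p_d*0.000000] = 0.000000
  V(2,-1) = exp(-r*dt) * [p_u*0.000000 + p_m*0.000000 + p_d*0.000000] = 0.000000
  V(2,+0) = exp(-r*dt) * [p_u*0.000000 + p_m*0.000000 + p_d*0.000000] = 0.000000
  V(2,+1) = exp(-r*dt) * [p_u*1.480806 + p_m*0.000000 + p_d*0.000000] = 0.239989
  V(2,+2) = exp(-r*dt) * [p_u*3.307032 + p_m*1.480806 + p_d*0.000000] = 1.521793
  V(1,-1) = exp(-r*dt) * [p_u*0.000000 + p_m*0.000000 + p_d*0.000000] = 0.000000
  V(1,+0) = exp(-r*dt) * [p_u*0.239989 + p_m*0.000000 + p_d*0.000000] = 0.038894
  V(1,+1) = exp(-r*dt) * [p_u*1.521793 + p_m*0.239989 + p_d*0.000000] = 0.406402
  V(0,+0) = exp(-r*dt) * [p_u*0.406402 + p_m*0.038894 + p_d*0.000000] = 0.091758


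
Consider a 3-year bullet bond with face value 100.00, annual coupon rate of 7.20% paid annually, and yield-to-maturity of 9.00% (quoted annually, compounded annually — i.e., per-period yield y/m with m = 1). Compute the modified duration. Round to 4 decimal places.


Answer: Modified duration = 2.5671

Derivation:
Coupon per period c = face * coupon_rate / m = 7.200000
Periods per year m = 1; per-period yield y/m = 0.090000
Number of cashflows N = 3
Cashflows (t years, CF_t, discount factor 1/(1+y/m)^(m*t), PV):
  t = 1.0000: CF_t = 7.200000, DF = 0.917431, PV = 6.605505
  t = 2.0000: CF_t = 7.200000, DF = 0.841680, PV = 6.060096
  t = 3.0000: CF_t = 107.200000, DF = 0.772183, PV = 82.778069
Price P = sum_t PV_t = 95.443670
First compute Macaulay numerator sum_t t * PV_t:
  t * PV_t at t = 1.0000: 6.605505
  t * PV_t at t = 2.0000: 12.120192
  t * PV_t at t = 3.0000: 248.334207
Macaulay duration D = 267.059904 / 95.443670 = 2.798089
Modified duration = D / (1 + y/m) = 2.798089 / (1 + 0.090000) = 2.567054


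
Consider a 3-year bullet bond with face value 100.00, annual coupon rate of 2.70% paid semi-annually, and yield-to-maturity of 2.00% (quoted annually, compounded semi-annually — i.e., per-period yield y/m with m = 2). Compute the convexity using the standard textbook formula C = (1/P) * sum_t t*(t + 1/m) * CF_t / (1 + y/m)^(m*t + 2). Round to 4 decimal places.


Answer: Convexity = 9.8502

Derivation:
Coupon per period c = face * coupon_rate / m = 1.350000
Periods per year m = 2; per-period yield y/m = 0.010000
Number of cashflows N = 6
Cashflows (t years, CF_t, discount factor 1/(1+y/m)^(m*t), PV):
  t = 0.5000: CF_t = 1.350000, DF = 0.990099, PV = 1.336634
  t = 1.0000: CF_t = 1.350000, DF = 0.980296, PV = 1.323400
  t = 1.5000: CF_t = 1.350000, DF = 0.970590, PV = 1.310297
  t = 2.0000: CF_t = 1.350000, DF = 0.960980, PV = 1.297323
  t = 2.5000: CF_t = 1.350000, DF = 0.951466, PV = 1.284479
  t = 3.0000: CF_t = 101.350000, DF = 0.942045, PV = 95.476285
Price P = sum_t PV_t = 102.028417
Convexity numerator sum_t t*(t + 1/m) * CF_t / (1+y/m)^(m*t + 2):
  t = 0.5000: term = 0.655148
  t = 1.0000: term = 1.945985
  t = 1.5000: term = 3.853436
  t = 2.0000: term = 6.358805
  t = 2.5000: term = 9.443770
  t = 3.0000: term = 982.747758
Convexity = (1/P) * sum = 1005.004904 / 102.028417 = 9.850245


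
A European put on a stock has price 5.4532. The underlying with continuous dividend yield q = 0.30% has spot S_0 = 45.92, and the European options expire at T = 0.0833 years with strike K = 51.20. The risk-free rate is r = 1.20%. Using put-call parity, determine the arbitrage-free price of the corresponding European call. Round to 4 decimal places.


Put-call parity: C - P = S_0 * exp(-qT) - K * exp(-rT).
S_0 * exp(-qT) = 45.9200 * 0.99975013 = 45.90852603
K * exp(-rT) = 51.2000 * 0.99900090 = 51.14884605
C = P + S*exp(-qT) - K*exp(-rT)
C = 5.4532 + 45.90852603 - 51.14884605 = 0.2129

Answer: Call price = 0.2129


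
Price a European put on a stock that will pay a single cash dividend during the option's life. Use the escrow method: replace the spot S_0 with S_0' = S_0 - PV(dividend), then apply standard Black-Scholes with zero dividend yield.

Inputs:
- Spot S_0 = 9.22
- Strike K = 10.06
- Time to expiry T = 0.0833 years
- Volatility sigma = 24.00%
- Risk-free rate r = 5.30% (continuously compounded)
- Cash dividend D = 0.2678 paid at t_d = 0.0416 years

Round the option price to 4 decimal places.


PV(D) = D * exp(-r * t_d) = 0.2678 * 0.99779763 = 0.26721020
S_0' = S_0 - PV(D) = 9.2200 - 0.26721020 = 8.95278980
d1 = (ln(S_0'/K) + (r + sigma^2/2)*T) / (sigma*sqrt(T)) = -1.58497077
d2 = d1 - sigma*sqrt(T) = -1.65423895
exp(-rT) = 0.99559483
N(-d1) = 0.94351351; N(-d2) = 0.95096051
P = K * exp(-rT) * N(-d2) - S_0' * N(-d1) = 10.0600 * 0.99559483 * 0.95096051 - 8.95278980 * 0.94351351 = 1.0774

Answer: Price = 1.0774


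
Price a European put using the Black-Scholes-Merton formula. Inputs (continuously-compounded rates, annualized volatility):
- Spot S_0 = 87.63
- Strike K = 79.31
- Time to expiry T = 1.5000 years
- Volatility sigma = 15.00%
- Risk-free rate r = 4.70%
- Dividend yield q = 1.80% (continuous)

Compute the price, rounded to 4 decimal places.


Answer: Price = 1.8122

Derivation:
d1 = (ln(S/K) + (r - q + 0.5*sigma^2) * T) / (sigma * sqrt(T)) = 0.87166008
d2 = d1 - sigma * sqrt(T) = 0.68794834
exp(-rT) = 0.93192774; exp(-qT) = 0.97336124
P = K * exp(-rT) * N(-d2) - S_0 * exp(-qT) * N(-d1)
N(-d1) = 0.19169692; N(-d2) = 0.24574266
P = 79.3100 * 0.93192774 * 0.24574266 - 87.6300 * 0.97336124 * 0.19169692 = 1.8122


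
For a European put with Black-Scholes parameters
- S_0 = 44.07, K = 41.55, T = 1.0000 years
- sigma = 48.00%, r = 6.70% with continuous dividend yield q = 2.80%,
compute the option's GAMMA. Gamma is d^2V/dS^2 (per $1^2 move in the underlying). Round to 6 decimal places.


d1 = 0.4439203282; d2 = -0.0360796718
phi(d1) = 0.3615079803; exp(-qT) = 0.9723883668; exp(-rT) = 0.9351952013
Gamma = exp(-qT) * phi(d1) / (S * sigma * sqrt(T)) = 0.9723883668 * 0.3615079803 / (44.0700 * 0.4800 * 1.0000000000) = 0.016618

Answer: Gamma = 0.016618


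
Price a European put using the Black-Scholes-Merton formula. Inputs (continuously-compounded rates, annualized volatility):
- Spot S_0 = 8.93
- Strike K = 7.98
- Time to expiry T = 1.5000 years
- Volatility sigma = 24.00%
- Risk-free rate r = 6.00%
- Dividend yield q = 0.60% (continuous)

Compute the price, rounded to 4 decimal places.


Answer: Price = 0.3598

Derivation:
d1 = (ln(S/K) + (r - q + 0.5*sigma^2) * T) / (sigma * sqrt(T)) = 0.80519485
d2 = d1 - sigma * sqrt(T) = 0.51125608
exp(-rT) = 0.91393119; exp(-qT) = 0.99104038
P = K * exp(-rT) * N(-d2) - S_0 * exp(-qT) * N(-d1)
N(-d1) = 0.21035362; N(-d2) = 0.30458588
P = 7.9800 * 0.91393119 * 0.30458588 - 8.9300 * 0.99104038 * 0.21035362 = 0.3598


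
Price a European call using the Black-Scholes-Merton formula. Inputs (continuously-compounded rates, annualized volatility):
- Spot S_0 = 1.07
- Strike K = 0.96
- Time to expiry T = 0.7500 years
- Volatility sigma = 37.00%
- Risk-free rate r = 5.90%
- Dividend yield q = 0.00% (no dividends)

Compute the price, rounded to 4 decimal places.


Answer: Price = 0.2163

Derivation:
d1 = (ln(S/K) + (r - q + 0.5*sigma^2) * T) / (sigma * sqrt(T)) = 0.63685836
d2 = d1 - sigma * sqrt(T) = 0.31642896
exp(-rT) = 0.95671475; exp(-qT) = 1.00000000
C = S_0 * exp(-qT) * N(d1) - K * exp(-rT) * N(d2)
N(d1) = 0.73789145; N(d2) = 0.62416153
C = 1.0700 * 1.00000000 * 0.73789145 - 0.9600 * 0.95671475 * 0.62416153 = 0.2163


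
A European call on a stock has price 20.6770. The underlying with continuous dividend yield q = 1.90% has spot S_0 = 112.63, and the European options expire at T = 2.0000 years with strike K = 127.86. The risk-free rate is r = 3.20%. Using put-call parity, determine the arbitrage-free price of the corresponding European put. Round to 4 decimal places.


Put-call parity: C - P = S_0 * exp(-qT) - K * exp(-rT).
S_0 * exp(-qT) = 112.6300 * 0.96271294 = 108.43035853
K * exp(-rT) = 127.8600 * 0.93800500 = 119.93331924
P = C - S*exp(-qT) + K*exp(-rT)
P = 20.6770 - 108.43035853 + 119.93331924 = 32.1800

Answer: Put price = 32.1800


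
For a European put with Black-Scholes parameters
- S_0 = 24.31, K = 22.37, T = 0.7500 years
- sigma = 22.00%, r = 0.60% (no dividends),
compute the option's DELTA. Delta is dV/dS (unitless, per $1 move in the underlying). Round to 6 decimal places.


Answer: Delta = -0.289312

Derivation:
d1 = 0.5553952804; d2 = 0.3648696915
phi(d1) = 0.3419227338; exp(-qT) = 1.0000000000; exp(-rT) = 0.9955101098
N(-d1) = 0.2893121600
Delta = -exp(-qT) * N(-d1) = -1.0000000000 * 0.2893121600 = -0.289312


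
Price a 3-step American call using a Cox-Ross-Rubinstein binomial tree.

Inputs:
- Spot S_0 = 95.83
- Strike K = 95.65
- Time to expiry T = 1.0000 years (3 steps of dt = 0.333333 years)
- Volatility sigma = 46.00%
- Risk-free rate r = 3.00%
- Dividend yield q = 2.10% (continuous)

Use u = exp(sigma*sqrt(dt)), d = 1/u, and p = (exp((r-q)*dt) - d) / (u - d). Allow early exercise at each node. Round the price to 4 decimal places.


Answer: Price = V(0,0) = 18.9209

Derivation:
dt = T/N = 0.333333
u = exp(sigma*sqrt(dt)) = 1.304189; d = 1/u = 0.766760
p = (exp((r-q)*dt) - d) / (u - d) = 0.439583
Discount per step: exp(-r*dt) = 0.990050
Stock lattice S(k, i) with i counting down-moves:
  k=0: S(0,0) = 95.8300
  k=1: S(1,0) = 124.9804; S(1,1) = 73.4786
  k=2: S(2,0) = 162.9980; S(2,1) = 95.8300; S(2,2) = 56.3405
  k=3: S(3,0) = 212.5802; S(3,1) = 124.9804; S(3,2) = 73.4786; S(3,3) = 43.1997
Terminal payoffs V(N, i) = max(S_T - K, 0):
  V(3,0) = 116.930164; V(3,1) = 29.330398; V(3,2) = 0.000000; V(3,3) = 0.000000
Backward induction: V(k, i) = exp(-r*dt) * [p * V(k+1, i) + (1-p) * V(k+1, i+1)]; then take max(V_cont, immediate exercise) for American.
  V(2,0) = exp(-r*dt) * [p*116.930164 + (1-p)*29.330398] = 67.162749; exercise = 67.348017; V(2,0) = max -> 67.348017
  V(2,1) = exp(-r*dt) * [p*29.330398 + (1-p)*0.000000] = 12.764849; exercise = 0.180000; V(2,1) = max -> 12.764849
  V(2,2) = exp(-r*dt) * [p*0.000000 + (1-p)*0.000000] = 0.000000; exercise = 0.000000; V(2,2) = max -> 0.000000
  V(1,0) = exp(-r*dt) * [p*67.348017 + (1-p)*12.764849] = 36.392914; exercise = 29.330398; V(1,0) = max -> 36.392914
  V(1,1) = exp(-r*dt) * [p*12.764849 + (1-p)*0.000000] = 5.555375; exercise = 0.000000; V(1,1) = max -> 5.555375
  V(0,0) = exp(-r*dt) * [p*36.392914 + (1-p)*5.555375] = 18.920868; exercise = 0.180000; V(0,0) = max -> 18.920868


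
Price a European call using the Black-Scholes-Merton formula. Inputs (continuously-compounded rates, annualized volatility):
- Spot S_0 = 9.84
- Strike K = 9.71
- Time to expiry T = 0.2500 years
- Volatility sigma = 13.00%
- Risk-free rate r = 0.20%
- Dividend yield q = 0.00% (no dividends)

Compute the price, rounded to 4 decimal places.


d1 = (ln(S/K) + (r - q + 0.5*sigma^2) * T) / (sigma * sqrt(T)) = 0.24479890
d2 = d1 - sigma * sqrt(T) = 0.17979890
exp(-rT) = 0.99950012; exp(-qT) = 1.00000000
C = S_0 * exp(-qT) * N(d1) - K * exp(-rT) * N(d2)
N(d1) = 0.59669393; N(d2) = 0.57134478
C = 9.8400 * 1.00000000 * 0.59669393 - 9.7100 * 0.99950012 * 0.57134478 = 0.3265

Answer: Price = 0.3265


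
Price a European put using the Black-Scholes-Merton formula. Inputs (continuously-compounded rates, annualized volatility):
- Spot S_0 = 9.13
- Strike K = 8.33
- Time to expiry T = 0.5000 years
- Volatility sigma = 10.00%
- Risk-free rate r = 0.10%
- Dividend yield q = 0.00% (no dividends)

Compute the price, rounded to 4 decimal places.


Answer: Price = 0.0278

Derivation:
d1 = (ln(S/K) + (r - q + 0.5*sigma^2) * T) / (sigma * sqrt(T)) = 1.33929190
d2 = d1 - sigma * sqrt(T) = 1.26858122
exp(-rT) = 0.99950012; exp(-qT) = 1.00000000
P = K * exp(-rT) * N(-d2) - S_0 * exp(-qT) * N(-d1)
N(-d1) = 0.09023783; N(-d2) = 0.10229523
P = 8.3300 * 0.99950012 * 0.10229523 - 9.1300 * 1.00000000 * 0.09023783 = 0.0278


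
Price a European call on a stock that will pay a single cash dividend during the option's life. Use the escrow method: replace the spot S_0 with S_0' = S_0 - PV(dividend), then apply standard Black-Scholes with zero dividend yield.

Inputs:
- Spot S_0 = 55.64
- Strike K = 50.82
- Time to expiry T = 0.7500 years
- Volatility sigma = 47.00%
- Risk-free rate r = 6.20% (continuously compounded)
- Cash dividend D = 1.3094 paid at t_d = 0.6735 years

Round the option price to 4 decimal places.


PV(D) = D * exp(-r * t_d) = 1.3094 * 0.95910281 = 1.25584922
S_0' = S_0 - PV(D) = 55.6400 - 1.25584922 = 54.38415078
d1 = (ln(S_0'/K) + (r + sigma^2/2)*T) / (sigma*sqrt(T)) = 0.48428703
d2 = d1 - sigma*sqrt(T) = 0.07725509
exp(-rT) = 0.95456456
N(d1) = 0.68590891; N(d2) = 0.53078969
C = S_0' * N(d1) - K * exp(-rT) * N(d2) = 54.38415078 * 0.68590891 - 50.8200 * 0.95456456 * 0.53078969 = 11.5535

Answer: Price = 11.5535


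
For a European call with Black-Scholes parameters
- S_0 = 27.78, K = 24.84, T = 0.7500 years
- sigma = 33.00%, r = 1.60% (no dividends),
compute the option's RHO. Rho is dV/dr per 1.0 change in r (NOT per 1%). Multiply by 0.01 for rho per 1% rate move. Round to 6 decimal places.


Answer: Rho = 11.307637

Derivation:
d1 = 0.5762955736; d2 = 0.2905071904
phi(d1) = 0.3379028580; exp(-qT) = 1.0000000000; exp(-rT) = 0.9880717129
N(d2) = 0.6142858746
Rho = K*T*exp(-rT)*N(d2) = 24.8400 * 0.7500 * 0.9880717129 * 0.6142858746 = 11.307637


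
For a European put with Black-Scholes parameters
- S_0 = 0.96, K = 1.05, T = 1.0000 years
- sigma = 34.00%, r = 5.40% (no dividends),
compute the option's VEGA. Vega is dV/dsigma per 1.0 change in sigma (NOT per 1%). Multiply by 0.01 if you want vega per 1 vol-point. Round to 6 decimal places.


Answer: Vega = 0.382170

Derivation:
d1 = 0.0652583568; d2 = -0.2747416432
phi(d1) = 0.3980937058; exp(-qT) = 1.0000000000; exp(-rT) = 0.9474321065
Vega = S * exp(-qT) * phi(d1) * sqrt(T) = 0.9600 * 1.0000000000 * 0.3980937058 * 1.0000000000 = 0.382170


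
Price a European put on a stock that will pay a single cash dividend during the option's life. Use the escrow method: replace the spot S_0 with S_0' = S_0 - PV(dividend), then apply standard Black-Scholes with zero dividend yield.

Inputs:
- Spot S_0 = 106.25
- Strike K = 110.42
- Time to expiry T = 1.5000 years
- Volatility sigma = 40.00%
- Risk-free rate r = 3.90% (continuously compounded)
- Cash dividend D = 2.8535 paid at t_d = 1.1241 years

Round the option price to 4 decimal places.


Answer: Price = 20.4069

Derivation:
PV(D) = D * exp(-r * t_d) = 2.8535 * 0.95710718 = 2.73110533
S_0' = S_0 - PV(D) = 106.2500 - 2.73110533 = 103.51889467
d1 = (ln(S_0'/K) + (r + sigma^2/2)*T) / (sigma*sqrt(T)) = 0.23262575
d2 = d1 - sigma*sqrt(T) = -0.25727220
exp(-rT) = 0.94317824
N(-d1) = 0.40802602; N(-d2) = 0.60151567
P = K * exp(-rT) * N(-d2) - S_0' * N(-d1) = 110.4200 * 0.94317824 * 0.60151567 - 103.51889467 * 0.40802602 = 20.4069


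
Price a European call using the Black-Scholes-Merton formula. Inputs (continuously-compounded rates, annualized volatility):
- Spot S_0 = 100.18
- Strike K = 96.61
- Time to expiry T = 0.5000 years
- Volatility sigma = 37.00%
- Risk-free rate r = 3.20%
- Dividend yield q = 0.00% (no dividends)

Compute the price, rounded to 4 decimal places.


Answer: Price = 12.9137

Derivation:
d1 = (ln(S/K) + (r - q + 0.5*sigma^2) * T) / (sigma * sqrt(T)) = 0.33066344
d2 = d1 - sigma * sqrt(T) = 0.06903393
exp(-rT) = 0.98412732; exp(-qT) = 1.00000000
C = S_0 * exp(-qT) * N(d1) - K * exp(-rT) * N(d2)
N(d1) = 0.62955064; N(d2) = 0.52751869
C = 100.1800 * 1.00000000 * 0.62955064 - 96.6100 * 0.98412732 * 0.52751869 = 12.9137


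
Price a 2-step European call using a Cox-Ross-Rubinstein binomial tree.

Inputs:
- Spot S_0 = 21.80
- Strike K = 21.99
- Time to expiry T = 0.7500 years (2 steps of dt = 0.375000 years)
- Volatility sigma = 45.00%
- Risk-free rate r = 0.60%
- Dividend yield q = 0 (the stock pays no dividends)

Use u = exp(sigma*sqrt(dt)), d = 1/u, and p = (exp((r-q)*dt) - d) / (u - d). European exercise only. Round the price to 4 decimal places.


dt = T/N = 0.375000
u = exp(sigma*sqrt(dt)) = 1.317278; d = 1/u = 0.759141
p = (exp((r-q)*dt) - d) / (u - d) = 0.435577
Discount per step: exp(-r*dt) = 0.997753
Stock lattice S(k, i) with i counting down-moves:
  k=0: S(0,0) = 21.8000
  k=1: S(1,0) = 28.7167; S(1,1) = 16.5493
  k=2: S(2,0) = 37.8278; S(2,1) = 21.8000; S(2,2) = 12.5632
Terminal payoffs V(N, i) = max(S_T - K, 0):
  V(2,0) = 15.837833; V(2,1) = 0.000000; V(2,2) = 0.000000
Backward induction: V(k, i) = exp(-r*dt) * [p * V(k+1, i) + (1-p) * V(k+1, i+1)].
  V(1,0) = exp(-r*dt) * [p*15.837833 + (1-p)*0.000000] = 6.883085
  V(1,1) = exp(-r*dt) * [p*0.000000 + (1-p)*0.000000] = 0.000000
  V(0,0) = exp(-r*dt) * [p*6.883085 + (1-p)*0.000000] = 2.991372

Answer: Price = V(0,0) = 2.9914


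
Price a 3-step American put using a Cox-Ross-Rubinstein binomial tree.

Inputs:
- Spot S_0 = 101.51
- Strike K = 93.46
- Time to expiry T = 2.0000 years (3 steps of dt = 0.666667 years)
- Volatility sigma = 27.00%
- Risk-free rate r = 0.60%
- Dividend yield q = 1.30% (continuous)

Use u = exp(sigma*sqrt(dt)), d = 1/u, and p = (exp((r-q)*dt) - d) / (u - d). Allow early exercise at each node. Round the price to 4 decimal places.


Answer: Price = V(0,0) = 12.2880

Derivation:
dt = T/N = 0.666667
u = exp(sigma*sqrt(dt)) = 1.246643; d = 1/u = 0.802154
p = (exp((r-q)*dt) - d) / (u - d) = 0.434634
Discount per step: exp(-r*dt) = 0.996008
Stock lattice S(k, i) with i counting down-moves:
  k=0: S(0,0) = 101.5100
  k=1: S(1,0) = 126.5467; S(1,1) = 81.4267
  k=2: S(2,0) = 157.7585; S(2,1) = 101.5100; S(2,2) = 65.3168
  k=3: S(3,0) = 196.6685; S(3,1) = 126.5467; S(3,2) = 81.4267; S(3,3) = 52.3942
Terminal payoffs V(N, i) = max(K - S_T, 0):
  V(3,0) = 0.000000; V(3,1) = 0.000000; V(3,2) = 12.033299; V(3,3) = 41.065843
Backward induction: V(k, i) = exp(-r*dt) * [p * V(k+1, i) + (1-p) * V(k+1, i+1)]; then take max(V_cont, immediate exercise) for American.
  V(2,0) = exp(-r*dt) * [p*0.000000 + (1-p)*0.000000] = 0.000000; exercise = 0.000000; V(2,0) = max -> 0.000000
  V(2,1) = exp(-r*dt) * [p*0.000000 + (1-p)*12.033299] = 6.776058; exercise = 0.000000; V(2,1) = max -> 6.776058
  V(2,2) = exp(-r*dt) * [p*12.033299 + (1-p)*41.065843] = 28.333747; exercise = 28.143208; V(2,2) = max -> 28.333747
  V(1,0) = exp(-r*dt) * [p*0.000000 + (1-p)*6.776058] = 3.815659; exercise = 0.000000; V(1,0) = max -> 3.815659
  V(1,1) = exp(-r*dt) * [p*6.776058 + (1-p)*28.333747] = 18.888336; exercise = 12.033299; V(1,1) = max -> 18.888336
  V(0,0) = exp(-r*dt) * [p*3.815659 + (1-p)*18.888336] = 12.287986; exercise = 0.000000; V(0,0) = max -> 12.287986


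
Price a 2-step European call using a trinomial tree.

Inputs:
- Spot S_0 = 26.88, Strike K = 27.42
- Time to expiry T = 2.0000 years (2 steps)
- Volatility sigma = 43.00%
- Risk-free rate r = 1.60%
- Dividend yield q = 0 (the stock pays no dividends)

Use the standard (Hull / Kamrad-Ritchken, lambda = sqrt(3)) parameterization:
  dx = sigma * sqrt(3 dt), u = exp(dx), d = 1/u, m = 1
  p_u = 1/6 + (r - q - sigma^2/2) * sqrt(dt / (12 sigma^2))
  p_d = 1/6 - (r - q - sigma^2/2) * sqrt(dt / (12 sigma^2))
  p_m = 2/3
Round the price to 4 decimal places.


Answer: Price = V(0,0) = 5.5304

Derivation:
dt = T/N = 1.000000; dx = sigma*sqrt(3*dt) = 0.744782
u = exp(dx) = 2.105982; d = 1/u = 0.474838
p_u = 0.115343, p_m = 0.666667, p_d = 0.217990
Discount per step: exp(-r*dt) = 0.984127
Stock lattice S(k, j) with j the centered position index:
  k=0: S(0,+0) = 26.8800
  k=1: S(1,-1) = 12.7636; S(1,+0) = 26.8800; S(1,+1) = 56.6088
  k=2: S(2,-2) = 6.0607; S(2,-1) = 12.7636; S(2,+0) = 26.8800; S(2,+1) = 56.6088; S(2,+2) = 119.2171
Terminal payoffs V(N, j) = max(S_T - K, 0):
  V(2,-2) = 0.000000; V(2,-1) = 0.000000; V(2,+0) = 0.000000; V(2,+1) = 29.188795; V(2,+2) = 91.797101
Backward induction: V(k, j) = exp(-r*dt) * [p_u * V(k+1, j+1) + p_m * V(k+1, j) + p_d * V(k+1, j-1)]
  V(1,-1) = exp(-r*dt) * [p_u*0.000000 + p_m*0.000000 + p_d*0.000000] = 0.000000
  V(1,+0) = exp(-r*dt) * [p_u*29.188795 + p_m*0.000000 + p_d*0.000000] = 3.313282
  V(1,+1) = exp(-r*dt) * [p_u*91.797101 + p_m*29.188795 + p_d*0.000000] = 29.570410
  V(0,+0) = exp(-r*dt) * [p_u*29.570410 + p_m*3.313282 + p_d*0.000000] = 5.530394


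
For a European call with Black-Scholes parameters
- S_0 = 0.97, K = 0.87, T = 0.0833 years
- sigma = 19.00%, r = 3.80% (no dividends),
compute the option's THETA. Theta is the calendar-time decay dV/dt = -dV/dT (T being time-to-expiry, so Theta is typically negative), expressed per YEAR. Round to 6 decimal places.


Answer: Theta = -0.047204

Derivation:
d1 = 2.0692451101; d2 = 2.0144078052
phi(d1) = 0.0468958452; exp(-qT) = 1.0000000000; exp(-rT) = 0.9968396046
Theta = -S*exp(-qT)*phi(d1)*sigma/(2*sqrt(T)) - r*K*exp(-rT)*N(d2) + q*S*exp(-qT)*N(d1)
N(d1) = 0.9807384542; N(d2) = 0.9780166322; sqrt(T) = 0.2886173938
Term 1 = -0.9700 * 1.0000000000 * 0.0468958452 * 0.1900 / (2 * 0.2886173938) = -0.0149729442
Term 2 = -0.0380 * 0.8700 * 0.9968396046 * 0.9780166322 = -0.0322310441
Term 3 = 0 (no dividend yield, q = 0)
Theta = -0.0149729442 + (-0.0322310441) + (0.0000000000) = -0.047204


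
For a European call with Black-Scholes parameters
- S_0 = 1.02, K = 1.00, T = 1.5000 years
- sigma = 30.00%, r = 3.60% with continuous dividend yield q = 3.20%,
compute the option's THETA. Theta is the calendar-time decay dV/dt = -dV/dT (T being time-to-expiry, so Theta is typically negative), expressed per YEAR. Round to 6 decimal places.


Answer: Theta = -0.042834

Derivation:
d1 = 0.2539375873; d2 = -0.1134858742
phi(d1) = 0.3862846746; exp(-qT) = 0.9531337871; exp(-rT) = 0.9474321065
Theta = -S*exp(-qT)*phi(d1)*sigma/(2*sqrt(T)) - r*K*exp(-rT)*N(d2) + q*S*exp(-qT)*N(d1)
N(d1) = 0.6002281121; N(d2) = 0.4548226808; sqrt(T) = 1.2247448714
Term 1 = -1.0200 * 0.9531337871 * 0.3862846746 * 0.3000 / (2 * 1.2247448714) = -0.0459946316
Term 2 = -0.0360 * 1.0000 * 0.9474321065 * 0.4548226808 = -0.0155128900
Term 3 = 0.0320 * 1.0200 * 0.9531337871 * 0.6002281121 = 0.0186732687
Theta = -0.0459946316 + (-0.0155128900) + (0.0186732687) = -0.042834


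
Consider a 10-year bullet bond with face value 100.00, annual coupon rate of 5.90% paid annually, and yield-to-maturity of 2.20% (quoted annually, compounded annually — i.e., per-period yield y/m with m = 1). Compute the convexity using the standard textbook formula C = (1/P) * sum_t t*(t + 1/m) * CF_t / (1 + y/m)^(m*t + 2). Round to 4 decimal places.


Answer: Convexity = 79.5681

Derivation:
Coupon per period c = face * coupon_rate / m = 5.900000
Periods per year m = 1; per-period yield y/m = 0.022000
Number of cashflows N = 10
Cashflows (t years, CF_t, discount factor 1/(1+y/m)^(m*t), PV):
  t = 1.0000: CF_t = 5.900000, DF = 0.978474, PV = 5.772994
  t = 2.0000: CF_t = 5.900000, DF = 0.957411, PV = 5.648722
  t = 3.0000: CF_t = 5.900000, DF = 0.936801, PV = 5.527125
  t = 4.0000: CF_t = 5.900000, DF = 0.916635, PV = 5.408146
  t = 5.0000: CF_t = 5.900000, DF = 0.896903, PV = 5.291728
  t = 6.0000: CF_t = 5.900000, DF = 0.877596, PV = 5.177816
  t = 7.0000: CF_t = 5.900000, DF = 0.858704, PV = 5.066356
  t = 8.0000: CF_t = 5.900000, DF = 0.840220, PV = 4.957296
  t = 9.0000: CF_t = 5.900000, DF = 0.822133, PV = 4.850583
  t = 10.0000: CF_t = 105.900000, DF = 0.804435, PV = 85.189683
Price P = sum_t PV_t = 132.890451
Convexity numerator sum_t t*(t + 1/m) * CF_t / (1+y/m)^(m*t + 2):
  t = 1.0000: term = 11.054251
  t = 2.0000: term = 32.448878
  t = 3.0000: term = 63.500739
  t = 4.0000: term = 103.556326
  t = 5.0000: term = 151.990693
  t = 6.0000: term = 208.206429
  t = 7.0000: term = 271.632654
  t = 8.0000: term = 341.724054
  t = 9.0000: term = 417.959949
  t = 10.0000: term = 8971.765129
Convexity = (1/P) * sum = 10573.839100 / 132.890451 = 79.568088


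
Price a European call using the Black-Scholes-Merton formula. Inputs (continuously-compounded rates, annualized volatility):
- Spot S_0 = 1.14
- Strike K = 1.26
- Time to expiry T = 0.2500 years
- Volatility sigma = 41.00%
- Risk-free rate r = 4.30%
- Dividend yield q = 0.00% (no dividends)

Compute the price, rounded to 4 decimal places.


Answer: Price = 0.0532

Derivation:
d1 = (ln(S/K) + (r - q + 0.5*sigma^2) * T) / (sigma * sqrt(T)) = -0.33327297
d2 = d1 - sigma * sqrt(T) = -0.53827297
exp(-rT) = 0.98930757; exp(-qT) = 1.00000000
C = S_0 * exp(-qT) * N(d1) - K * exp(-rT) * N(d2)
N(d1) = 0.36946412; N(d2) = 0.29519431
C = 1.1400 * 1.00000000 * 0.36946412 - 1.2600 * 0.98930757 * 0.29519431 = 0.0532


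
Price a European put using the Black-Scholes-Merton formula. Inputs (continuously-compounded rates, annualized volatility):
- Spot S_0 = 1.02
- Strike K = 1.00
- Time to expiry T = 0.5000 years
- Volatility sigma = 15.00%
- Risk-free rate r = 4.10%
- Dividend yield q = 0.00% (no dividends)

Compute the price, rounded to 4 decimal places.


Answer: Price = 0.0252

Derivation:
d1 = (ln(S/K) + (r - q + 0.5*sigma^2) * T) / (sigma * sqrt(T)) = 0.43300982
d2 = d1 - sigma * sqrt(T) = 0.32694381
exp(-rT) = 0.97970870; exp(-qT) = 1.00000000
P = K * exp(-rT) * N(-d2) - S_0 * exp(-qT) * N(-d1)
N(-d1) = 0.33250382; N(-d2) = 0.37185519
P = 1.0000 * 0.97970870 * 0.37185519 - 1.0200 * 1.00000000 * 0.33250382 = 0.0252


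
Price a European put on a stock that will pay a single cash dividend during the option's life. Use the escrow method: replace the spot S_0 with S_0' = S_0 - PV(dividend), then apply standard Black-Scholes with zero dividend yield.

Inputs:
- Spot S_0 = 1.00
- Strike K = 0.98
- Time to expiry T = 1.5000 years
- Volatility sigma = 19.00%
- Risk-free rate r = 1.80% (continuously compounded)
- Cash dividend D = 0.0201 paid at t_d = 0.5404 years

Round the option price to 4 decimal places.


Answer: Price = 0.0771

Derivation:
PV(D) = D * exp(-r * t_d) = 0.0201 * 0.99031996 = 0.01990543
S_0' = S_0 - PV(D) = 1.0000 - 0.01990543 = 0.98009457
d1 = (ln(S_0'/K) + (r + sigma^2/2)*T) / (sigma*sqrt(T)) = 0.23279389
d2 = d1 - sigma*sqrt(T) = 0.00009237
exp(-rT) = 0.97336124
N(-d1) = 0.40796073; N(-d2) = 0.49996315
P = K * exp(-rT) * N(-d2) - S_0' * N(-d1) = 0.9800 * 0.97336124 * 0.49996315 - 0.98009457 * 0.40796073 = 0.0771


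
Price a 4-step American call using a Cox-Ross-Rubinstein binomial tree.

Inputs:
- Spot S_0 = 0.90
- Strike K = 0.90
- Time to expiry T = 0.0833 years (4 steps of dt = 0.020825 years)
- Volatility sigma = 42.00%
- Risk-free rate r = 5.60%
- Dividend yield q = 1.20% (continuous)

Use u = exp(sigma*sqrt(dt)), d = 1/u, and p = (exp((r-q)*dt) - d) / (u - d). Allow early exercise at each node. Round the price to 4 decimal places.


dt = T/N = 0.020825
u = exp(sigma*sqrt(dt)) = 1.062484; d = 1/u = 0.941191
p = (exp((r-q)*dt) - d) / (u - d) = 0.492410
Discount per step: exp(-r*dt) = 0.998834
Stock lattice S(k, i) with i counting down-moves:
  k=0: S(0,0) = 0.9000
  k=1: S(1,0) = 0.9562; S(1,1) = 0.8471
  k=2: S(2,0) = 1.0160; S(2,1) = 0.9000; S(2,2) = 0.7973
  k=3: S(3,0) = 1.0795; S(3,1) = 0.9562; S(3,2) = 0.8471; S(3,3) = 0.7504
  k=4: S(4,0) = 1.1469; S(4,1) = 1.0160; S(4,2) = 0.9000; S(4,3) = 0.7973; S(4,4) = 0.7062
Terminal payoffs V(N, i) = max(S_T - K, 0):
  V(4,0) = 0.246918; V(4,1) = 0.115985; V(4,2) = 0.000000; V(4,3) = 0.000000; V(4,4) = 0.000000
Backward induction: V(k, i) = exp(-r*dt) * [p * V(k+1, i) + (1-p) * V(k+1, i+1)]; then take max(V_cont, immediate exercise) for American.
  V(3,0) = exp(-r*dt) * [p*0.246918 + (1-p)*0.115985] = 0.180247; exercise = 0.179468; V(3,0) = max -> 0.180247
  V(3,1) = exp(-r*dt) * [p*0.115985 + (1-p)*0.000000] = 0.057046; exercise = 0.056236; V(3,1) = max -> 0.057046
  V(3,2) = exp(-r*dt) * [p*0.000000 + (1-p)*0.000000] = 0.000000; exercise = 0.000000; V(3,2) = max -> 0.000000
  V(3,3) = exp(-r*dt) * [p*0.000000 + (1-p)*0.000000] = 0.000000; exercise = 0.000000; V(3,3) = max -> 0.000000
  V(2,0) = exp(-r*dt) * [p*0.180247 + (1-p)*0.057046] = 0.117574; exercise = 0.115985; V(2,0) = max -> 0.117574
  V(2,1) = exp(-r*dt) * [p*0.057046 + (1-p)*0.000000] = 0.028057; exercise = 0.000000; V(2,1) = max -> 0.028057
  V(2,2) = exp(-r*dt) * [p*0.000000 + (1-p)*0.000000] = 0.000000; exercise = 0.000000; V(2,2) = max -> 0.000000
  V(1,0) = exp(-r*dt) * [p*0.117574 + (1-p)*0.028057] = 0.072052; exercise = 0.056236; V(1,0) = max -> 0.072052
  V(1,1) = exp(-r*dt) * [p*0.028057 + (1-p)*0.000000] = 0.013800; exercise = 0.000000; V(1,1) = max -> 0.013800
  V(0,0) = exp(-r*dt) * [p*0.072052 + (1-p)*0.013800] = 0.042434; exercise = 0.000000; V(0,0) = max -> 0.042434

Answer: Price = V(0,0) = 0.0424
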